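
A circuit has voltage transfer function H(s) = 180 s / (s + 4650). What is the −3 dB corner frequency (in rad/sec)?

For a single-pole high-pass, the −3 dB point is at the pole: ω = 4650 rad/sec.

4650 rad/sec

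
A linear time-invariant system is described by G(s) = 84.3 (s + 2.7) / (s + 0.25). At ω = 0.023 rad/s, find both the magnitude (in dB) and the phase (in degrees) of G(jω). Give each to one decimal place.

|j0.023 + 2.7| = √(0.023² + 2.7²) = 2.7
|j0.023 + 0.25| = √(0.023² + 0.25²) = 0.2511
|G(j0.023)| = 84.3 × 2.7 / 0.2511 = 906.64
20 log₁₀(906.64) = 59.15 dB
∠(j0.023 + 2.7) = arctan(0.023/2.7) = 0.49°
∠(j0.023 + 0.25) = arctan(0.023/0.25) = 5.26°
∠G(j0.023) = 0.49° − 5.26° = -4.77°

|G| = 59.1 dB, ∠G = -4.8°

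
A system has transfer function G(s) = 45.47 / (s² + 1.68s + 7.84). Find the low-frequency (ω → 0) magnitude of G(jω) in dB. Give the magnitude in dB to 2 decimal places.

15.27 dB

G(0) = 45.47 / 7.84 = 5.7997
20 log₁₀(5.7997) = 15.268 dB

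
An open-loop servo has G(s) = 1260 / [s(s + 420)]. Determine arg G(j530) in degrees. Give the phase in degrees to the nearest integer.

∠(j530 + 420) = arctan(530/420) = 51.60°
∠(j530) = 90.00°
∠G(j530) = − (51.60° + 90.00°) = -141.60°

-142°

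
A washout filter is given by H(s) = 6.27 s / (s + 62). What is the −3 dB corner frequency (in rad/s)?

For a single-pole high-pass, the −3 dB point is at the pole: ω = 62 rad/s.

62 rad/s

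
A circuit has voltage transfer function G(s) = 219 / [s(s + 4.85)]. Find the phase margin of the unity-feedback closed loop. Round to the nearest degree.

Gain crossover: |G(jω)| = 1 at ω ≈ 14.4 rad/sec.
∠G(j14.4) = −90° − arctan(14.4/4.85) ≈ -161.39°
PM = 180° + (-161.39°) = 18.61°

19°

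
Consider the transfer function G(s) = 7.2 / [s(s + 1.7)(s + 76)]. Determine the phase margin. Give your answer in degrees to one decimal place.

Gain crossover: |G(jω)| = 1 at ω ≈ 0.0557 rad/s.
∠G(j0.0557) = −90° − arctan(0.0557/1.7) − arctan(0.0557/76) ≈ -91.92°
PM = 180° + (-91.92°) = 88.08°

88.1°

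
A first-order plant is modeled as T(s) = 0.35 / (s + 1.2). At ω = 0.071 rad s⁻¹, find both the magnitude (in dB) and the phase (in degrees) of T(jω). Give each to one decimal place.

|j0.071 + 1.2| = √(0.071² + 1.2²) = 1.202
|T(j0.071)| = 0.35 / 1.202 = 0.29116
20 log₁₀(0.29116) = -10.72 dB
∠(j0.071 + 1.2) = arctan(0.071/1.2) = 3.39°
∠T(j0.071) = −3.39° = -3.39°

|T| = -10.7 dB, ∠T = -3.4°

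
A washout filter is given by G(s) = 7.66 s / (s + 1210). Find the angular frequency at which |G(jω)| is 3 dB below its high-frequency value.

For a single-pole high-pass, the −3 dB point is at the pole: ω = 1210 rad/sec.

1210 rad/sec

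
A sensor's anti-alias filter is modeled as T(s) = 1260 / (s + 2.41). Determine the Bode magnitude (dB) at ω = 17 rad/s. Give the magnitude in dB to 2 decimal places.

37.31 dB

|j17 + 2.41| = √(17² + 2.41²) = 17.17
|T(j17)| = 1260 / 17.17 = 73.384
20 log₁₀(73.384) = 37.312 dB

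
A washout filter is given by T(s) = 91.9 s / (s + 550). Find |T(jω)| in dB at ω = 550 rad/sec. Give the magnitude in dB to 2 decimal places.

36.26 dB

|j550| = 550
|j550 + 550| = √(550² + 550²) = 777.8
|T(j550)| = 91.9 × 550 / 777.8 = 64.983
20 log₁₀(64.983) = 36.256 dB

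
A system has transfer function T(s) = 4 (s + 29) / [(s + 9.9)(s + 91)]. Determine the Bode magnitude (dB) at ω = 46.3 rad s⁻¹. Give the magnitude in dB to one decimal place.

-26.9 dB

|j46.3 + 29| = √(46.3² + 29²) = 54.63
|j46.3 + 9.9| = √(46.3² + 9.9²) = 47.35
|j46.3 + 91| = √(46.3² + 91²) = 102.1
|T(j46.3)| = 4 × 54.63 / (47.35 × 102.1) = 0.045205
20 log₁₀(0.045205) = -26.90 dB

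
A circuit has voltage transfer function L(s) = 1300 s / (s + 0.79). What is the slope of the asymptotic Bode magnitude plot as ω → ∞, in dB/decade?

0 dB/decade

With 1 zero and 1 pole, the high-frequency asymptotic slope is 20 × (1 − 1) = 0 dB/decade.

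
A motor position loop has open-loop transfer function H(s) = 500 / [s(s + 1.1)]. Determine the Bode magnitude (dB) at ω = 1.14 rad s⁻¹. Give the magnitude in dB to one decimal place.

48.8 dB

|j1.14 + 1.1| = √(1.14² + 1.1²) = 1.584
|j1.14| = 1.14
|H(j1.14)| = 500 / (1.584 × 1.14) = 276.86
20 log₁₀(276.86) = 48.85 dB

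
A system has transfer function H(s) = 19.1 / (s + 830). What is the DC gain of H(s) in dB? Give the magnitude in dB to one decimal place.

H(0) = 19.1 / 830 = 0.023012
20 log₁₀(0.023012) = -32.76 dB

-32.8 dB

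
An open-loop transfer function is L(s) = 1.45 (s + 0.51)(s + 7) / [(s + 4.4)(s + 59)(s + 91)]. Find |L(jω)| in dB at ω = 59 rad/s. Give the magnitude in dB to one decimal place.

-40.5 dB

|j59 + 0.51| = √(59² + 0.51²) = 59
|j59 + 7| = √(59² + 7²) = 59.41
|j59 + 4.4| = √(59² + 4.4²) = 59.16
|j59 + 59| = √(59² + 59²) = 83.44
|j59 + 91| = √(59² + 91²) = 108.5
|L(j59)| = 1.45 × 59 × 59.41 / (59.16 × 83.44 × 108.5) = 0.0094942
20 log₁₀(0.0094942) = -40.45 dB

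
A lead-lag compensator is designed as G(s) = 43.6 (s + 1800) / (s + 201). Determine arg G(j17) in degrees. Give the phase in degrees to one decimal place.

-4.3°

∠(j17 + 1800) = arctan(17/1800) = 0.54°
∠(j17 + 201) = arctan(17/201) = 4.83°
∠G(j17) = 0.54° − 4.83° = -4.29°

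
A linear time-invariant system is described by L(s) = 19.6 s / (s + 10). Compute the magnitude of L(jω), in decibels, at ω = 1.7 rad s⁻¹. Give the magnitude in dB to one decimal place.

|j1.7| = 1.7
|j1.7 + 10| = √(1.7² + 10²) = 10.14
|L(j1.7)| = 19.6 × 1.7 / 10.14 = 3.2849
20 log₁₀(3.2849) = 10.33 dB

10.3 dB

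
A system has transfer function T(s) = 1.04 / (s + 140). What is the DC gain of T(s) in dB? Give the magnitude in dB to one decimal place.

-42.6 dB

T(0) = 1.04 / 140 = 0.0074286
20 log₁₀(0.0074286) = -42.58 dB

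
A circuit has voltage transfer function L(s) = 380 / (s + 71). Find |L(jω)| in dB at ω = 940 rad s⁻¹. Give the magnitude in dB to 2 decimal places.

|j940 + 71| = √(940² + 71²) = 942.7
|L(j940)| = 380 / 942.7 = 0.40311
20 log₁₀(0.40311) = -7.892 dB

-7.89 dB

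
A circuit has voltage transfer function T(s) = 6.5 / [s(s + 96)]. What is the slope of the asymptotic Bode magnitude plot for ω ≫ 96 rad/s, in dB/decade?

-40 dB/decade

With 0 zeros and 2 poles, the high-frequency asymptotic slope is 20 × (0 − 2) = -40 dB/decade.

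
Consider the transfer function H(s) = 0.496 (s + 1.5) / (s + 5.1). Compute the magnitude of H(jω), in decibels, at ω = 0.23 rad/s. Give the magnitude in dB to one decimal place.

|j0.23 + 1.5| = √(0.23² + 1.5²) = 1.518
|j0.23 + 5.1| = √(0.23² + 5.1²) = 5.105
|H(j0.23)| = 0.496 × 1.518 / 5.105 = 0.14744
20 log₁₀(0.14744) = -16.63 dB

-16.6 dB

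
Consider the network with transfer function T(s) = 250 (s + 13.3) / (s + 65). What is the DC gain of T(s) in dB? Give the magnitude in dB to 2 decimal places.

T(0) = 250 × 13.3 / 65 = 51.154
20 log₁₀(51.154) = 34.178 dB

34.18 dB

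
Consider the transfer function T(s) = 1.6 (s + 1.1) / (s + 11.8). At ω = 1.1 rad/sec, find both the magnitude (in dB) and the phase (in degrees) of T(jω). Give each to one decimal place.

|T| = -13.6 dB, ∠T = 39.7°

|j1.1 + 1.1| = √(1.1² + 1.1²) = 1.556
|j1.1 + 11.8| = √(1.1² + 11.8²) = 11.85
|T(j1.1)| = 1.6 × 1.556 / 11.85 = 0.21002
20 log₁₀(0.21002) = -13.55 dB
∠(j1.1 + 1.1) = arctan(1.1/1.1) = 45.00°
∠(j1.1 + 11.8) = arctan(1.1/11.8) = 5.33°
∠T(j1.1) = 45.00° − 5.33° = 39.67°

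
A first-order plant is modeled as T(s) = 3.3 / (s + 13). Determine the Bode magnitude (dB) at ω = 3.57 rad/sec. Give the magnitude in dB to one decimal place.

-12.2 dB

|j3.57 + 13| = √(3.57² + 13²) = 13.48
|T(j3.57)| = 3.3 / 13.48 = 0.24478
20 log₁₀(0.24478) = -12.22 dB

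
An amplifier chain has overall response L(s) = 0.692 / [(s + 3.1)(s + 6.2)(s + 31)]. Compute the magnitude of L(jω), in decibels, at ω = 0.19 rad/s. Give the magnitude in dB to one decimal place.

-58.7 dB

|j0.19 + 3.1| = √(0.19² + 3.1²) = 3.106
|j0.19 + 6.2| = √(0.19² + 6.2²) = 6.203
|j0.19 + 31| = √(0.19² + 31²) = 31
|L(j0.19)| = 0.692 / (3.106 × 6.203 × 31) = 0.0011587
20 log₁₀(0.0011587) = -58.72 dB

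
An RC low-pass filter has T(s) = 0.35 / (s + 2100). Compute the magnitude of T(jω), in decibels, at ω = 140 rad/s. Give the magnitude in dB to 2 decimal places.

-75.58 dB

|j140 + 2100| = √(140² + 2100²) = 2105
|T(j140)| = 0.35 / 2105 = 0.0001663
20 log₁₀(0.0001663) = -75.582 dB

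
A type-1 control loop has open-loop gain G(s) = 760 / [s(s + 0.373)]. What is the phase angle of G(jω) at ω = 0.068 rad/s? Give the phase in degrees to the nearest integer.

-100 deg

∠(j0.068 + 0.373) = arctan(0.068/0.373) = 10.33°
∠(j0.068) = 90.00°
∠G(j0.068) = − (10.33° + 90.00°) = -100.33°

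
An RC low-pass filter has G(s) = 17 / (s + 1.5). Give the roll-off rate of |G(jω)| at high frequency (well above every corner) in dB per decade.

-20 dB/decade

With 0 zeros and 1 pole, the high-frequency asymptotic slope is 20 × (0 − 1) = -20 dB/decade.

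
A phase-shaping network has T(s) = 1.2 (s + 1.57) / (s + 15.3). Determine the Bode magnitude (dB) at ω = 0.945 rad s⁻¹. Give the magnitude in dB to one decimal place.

-16.9 dB

|j0.945 + 1.57| = √(0.945² + 1.57²) = 1.832
|j0.945 + 15.3| = √(0.945² + 15.3²) = 15.33
|T(j0.945)| = 1.2 × 1.832 / 15.33 = 0.14345
20 log₁₀(0.14345) = -16.87 dB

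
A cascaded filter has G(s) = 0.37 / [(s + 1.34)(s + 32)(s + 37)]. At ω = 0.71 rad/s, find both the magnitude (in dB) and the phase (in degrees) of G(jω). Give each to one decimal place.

|j0.71 + 1.34| = √(0.71² + 1.34²) = 1.516
|j0.71 + 32| = √(0.71² + 32²) = 32.01
|j0.71 + 37| = √(0.71² + 37²) = 37.01
|G(j0.71)| = 0.37 / (1.516 × 32.01 × 37.01) = 0.00020598
20 log₁₀(0.00020598) = -73.72 dB
∠(j0.71 + 1.34) = arctan(0.71/1.34) = 27.92°
∠(j0.71 + 32) = arctan(0.71/32) = 1.27°
∠(j0.71 + 37) = arctan(0.71/37) = 1.10°
∠G(j0.71) = − (27.92° + 1.27° + 1.10°) = -30.29°

|G| = -73.7 dB, ∠G = -30.3°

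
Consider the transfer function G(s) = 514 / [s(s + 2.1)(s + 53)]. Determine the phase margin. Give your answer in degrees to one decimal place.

Gain crossover: |G(jω)| = 1 at ω ≈ 2.78 rad/sec.
∠G(j2.78) = −90° − arctan(2.78/2.1) − arctan(2.78/53) ≈ -145.93°
PM = 180° + (-145.93°) = 34.07°

34.1°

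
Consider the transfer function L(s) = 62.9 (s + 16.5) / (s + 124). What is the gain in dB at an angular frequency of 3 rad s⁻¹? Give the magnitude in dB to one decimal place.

|j3 + 16.5| = √(3² + 16.5²) = 16.77
|j3 + 124| = √(3² + 124²) = 124
|L(j3)| = 62.9 × 16.77 / 124 = 8.5045
20 log₁₀(8.5045) = 18.59 dB

18.6 dB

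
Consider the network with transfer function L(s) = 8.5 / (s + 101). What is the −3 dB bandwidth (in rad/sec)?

For a single-pole low-pass, the −3 dB point is at the pole: ω = 101 rad/sec.

101 rad/sec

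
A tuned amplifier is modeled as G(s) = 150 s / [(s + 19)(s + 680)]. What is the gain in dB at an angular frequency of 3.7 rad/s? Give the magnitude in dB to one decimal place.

-27.5 dB

|j3.7| = 3.7
|j3.7 + 19| = √(3.7² + 19²) = 19.36
|j3.7 + 680| = √(3.7² + 680²) = 680
|G(j3.7)| = 150 × 3.7 / (19.36 × 680) = 0.042164
20 log₁₀(0.042164) = -27.50 dB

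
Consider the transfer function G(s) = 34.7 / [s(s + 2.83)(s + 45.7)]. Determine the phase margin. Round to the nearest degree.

Gain crossover: |G(jω)| = 1 at ω ≈ 0.267 rad/s.
∠G(j0.267) = −90° − arctan(0.267/2.83) − arctan(0.267/45.7) ≈ -95.73°
PM = 180° + (-95.73°) = 84.27°

84°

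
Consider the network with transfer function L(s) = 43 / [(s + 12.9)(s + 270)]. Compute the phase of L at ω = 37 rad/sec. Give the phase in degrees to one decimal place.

-78.6°

∠(j37 + 12.9) = arctan(37/12.9) = 70.78°
∠(j37 + 270) = arctan(37/270) = 7.80°
∠L(j37) = − (70.78° + 7.80°) = -78.58°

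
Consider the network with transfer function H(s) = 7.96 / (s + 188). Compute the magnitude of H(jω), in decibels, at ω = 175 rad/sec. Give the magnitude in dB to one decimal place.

-30.2 dB

|j175 + 188| = √(175² + 188²) = 256.8
|H(j175)| = 7.96 / 256.8 = 0.030992
20 log₁₀(0.030992) = -30.18 dB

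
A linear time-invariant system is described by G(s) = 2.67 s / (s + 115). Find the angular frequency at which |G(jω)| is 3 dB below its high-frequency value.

115 rad s⁻¹

For a single-pole high-pass, the −3 dB point is at the pole: ω = 115 rad s⁻¹.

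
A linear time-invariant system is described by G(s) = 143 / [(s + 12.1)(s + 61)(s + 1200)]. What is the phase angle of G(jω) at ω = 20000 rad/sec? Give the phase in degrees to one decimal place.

∠(j20000 + 12.1) = arctan(20000/12.1) = 89.97°
∠(j20000 + 61) = arctan(20000/61) = 89.83°
∠(j20000 + 1200) = arctan(20000/1200) = 86.57°
∠G(j20000) = − (89.97° + 89.83° + 86.57°) = -266.36°

-266.4 deg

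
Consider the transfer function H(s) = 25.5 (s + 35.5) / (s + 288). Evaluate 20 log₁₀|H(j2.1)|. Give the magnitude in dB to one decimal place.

10.0 dB

|j2.1 + 35.5| = √(2.1² + 35.5²) = 35.56
|j2.1 + 288| = √(2.1² + 288²) = 288
|H(j2.1)| = 25.5 × 35.56 / 288 = 3.1486
20 log₁₀(3.1486) = 9.96 dB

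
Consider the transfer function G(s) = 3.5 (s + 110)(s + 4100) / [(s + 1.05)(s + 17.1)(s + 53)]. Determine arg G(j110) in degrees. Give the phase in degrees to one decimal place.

∠(j110 + 110) = arctan(110/110) = 45.00°
∠(j110 + 4100) = arctan(110/4100) = 1.54°
∠(j110 + 1.05) = arctan(110/1.05) = 89.45°
∠(j110 + 17.1) = arctan(110/17.1) = 81.16°
∠(j110 + 53) = arctan(110/53) = 64.27°
∠G(j110) = 45.00° + 1.54° − (89.45° + 81.16° + 64.27°) = -188.35°

-188.4°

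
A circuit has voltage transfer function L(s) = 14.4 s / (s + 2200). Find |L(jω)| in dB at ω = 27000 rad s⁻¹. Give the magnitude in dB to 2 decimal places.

23.14 dB

|j27000| = 2.7e+04
|j27000 + 2200| = √(27000² + 2200²) = 2.709e+04
|L(j27000)| = 14.4 × 2.7e+04 / 2.709e+04 = 14.352
20 log₁₀(14.352) = 23.139 dB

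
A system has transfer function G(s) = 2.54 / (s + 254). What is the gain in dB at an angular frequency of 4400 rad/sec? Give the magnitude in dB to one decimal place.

-64.8 dB

|j4400 + 254| = √(4400² + 254²) = 4407
|G(j4400)| = 2.54 / 4407 = 0.00057631
20 log₁₀(0.00057631) = -64.79 dB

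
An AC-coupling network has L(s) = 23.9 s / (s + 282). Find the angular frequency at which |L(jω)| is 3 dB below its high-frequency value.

282 rad s⁻¹

For a single-pole high-pass, the −3 dB point is at the pole: ω = 282 rad s⁻¹.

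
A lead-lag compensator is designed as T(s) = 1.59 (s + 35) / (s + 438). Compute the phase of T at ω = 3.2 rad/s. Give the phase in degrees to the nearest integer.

5°

∠(j3.2 + 35) = arctan(3.2/35) = 5.22°
∠(j3.2 + 438) = arctan(3.2/438) = 0.42°
∠T(j3.2) = 5.22° − 0.42° = 4.81°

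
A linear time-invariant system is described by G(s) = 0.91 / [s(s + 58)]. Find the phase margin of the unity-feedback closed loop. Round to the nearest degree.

90°

Gain crossover: |G(jω)| = 1 at ω ≈ 0.0157 rad/s.
∠G(j0.0157) = −90° − arctan(0.0157/58) ≈ -90.02°
PM = 180° + (-90.02°) = 89.98°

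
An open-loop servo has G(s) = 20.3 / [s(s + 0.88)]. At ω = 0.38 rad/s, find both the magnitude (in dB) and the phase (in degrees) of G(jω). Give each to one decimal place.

|j0.38 + 0.88| = √(0.38² + 0.88²) = 0.9585
|j0.38| = 0.38
|G(j0.38)| = 20.3 / (0.9585 × 0.38) = 55.732
20 log₁₀(55.732) = 34.92 dB
∠(j0.38 + 0.88) = arctan(0.38/0.88) = 23.36°
∠(j0.38) = 90.00°
∠G(j0.38) = − (23.36° + 90.00°) = -113.36°

|G| = 34.9 dB, ∠G = -113.4 deg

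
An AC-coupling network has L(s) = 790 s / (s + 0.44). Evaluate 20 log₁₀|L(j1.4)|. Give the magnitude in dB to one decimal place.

57.5 dB

|j1.4| = 1.4
|j1.4 + 0.44| = √(1.4² + 0.44²) = 1.468
|L(j1.4)| = 790 × 1.4 / 1.468 = 753.66
20 log₁₀(753.66) = 57.54 dB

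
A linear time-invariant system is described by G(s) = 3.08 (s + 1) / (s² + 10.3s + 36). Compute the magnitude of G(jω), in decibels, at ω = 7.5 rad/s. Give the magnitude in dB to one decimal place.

-10.7 dB

|j7.5 + 1| = √(7.5² + 1²) = 7.566
|(j7.5)² + 10.3(j7.5) + 36| = |-20.25 + j77.25| = 79.86
|G(j7.5)| = 3.08 × 7.566 / 79.86 = 0.29182
20 log₁₀(0.29182) = -10.70 dB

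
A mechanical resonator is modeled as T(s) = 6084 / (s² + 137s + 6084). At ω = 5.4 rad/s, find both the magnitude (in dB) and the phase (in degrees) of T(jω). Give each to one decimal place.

|T| = -0.0 dB, ∠T = -7.0°

|(j5.4)² + 137(j5.4) + 6084| = |6054.8 + j739.8| = 6100
|T(j5.4)| = 6084 / 6100 = 0.9974
20 log₁₀(0.9974) = -0.02 dB
∠[(j5.4)² + 137(j5.4) + 6084] = ∠[6054.8 + j739.8] = 6.97°
∠T(j5.4) = −6.97° = -6.97°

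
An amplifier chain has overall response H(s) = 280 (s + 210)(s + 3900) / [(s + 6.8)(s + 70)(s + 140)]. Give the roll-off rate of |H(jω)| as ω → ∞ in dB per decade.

-20 dB/decade

With 2 zeros and 3 poles, the high-frequency asymptotic slope is 20 × (2 − 3) = -20 dB/decade.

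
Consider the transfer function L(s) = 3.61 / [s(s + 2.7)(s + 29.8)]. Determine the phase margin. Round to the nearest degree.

Gain crossover: |L(jω)| = 1 at ω ≈ 0.0449 rad/s.
∠L(j0.0449) = −90° − arctan(0.0449/2.7) − arctan(0.0449/29.8) ≈ -91.04°
PM = 180° + (-91.04°) = 88.96°

89°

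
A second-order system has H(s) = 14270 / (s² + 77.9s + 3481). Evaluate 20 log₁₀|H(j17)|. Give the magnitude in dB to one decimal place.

|(j17)² + 77.9(j17) + 3481| = |3192 + j1324.3| = 3456
|H(j17)| = 14270 / 3456 = 4.1293
20 log₁₀(4.1293) = 12.32 dB

12.3 dB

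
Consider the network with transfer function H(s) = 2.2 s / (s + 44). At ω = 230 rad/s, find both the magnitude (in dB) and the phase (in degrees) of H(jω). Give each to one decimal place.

|j230| = 230
|j230 + 44| = √(230² + 44²) = 234.2
|H(j230)| = 2.2 × 230 / 234.2 = 2.1608
20 log₁₀(2.1608) = 6.69 dB
∠(j230) = 90.00°
∠(j230 + 44) = arctan(230/44) = 79.17°
∠H(j230) = 90.00° − 79.17° = 10.83°

|H| = 6.7 dB, ∠H = 10.8°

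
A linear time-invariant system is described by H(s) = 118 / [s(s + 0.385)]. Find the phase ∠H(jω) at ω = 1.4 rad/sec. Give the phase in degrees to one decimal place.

∠(j1.4 + 0.385) = arctan(1.4/0.385) = 74.62°
∠(j1.4) = 90.00°
∠H(j1.4) = − (74.62° + 90.00°) = -164.62°

-164.6°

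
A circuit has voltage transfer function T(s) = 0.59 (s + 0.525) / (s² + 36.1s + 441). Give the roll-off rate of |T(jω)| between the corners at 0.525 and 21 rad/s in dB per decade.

20 dB/decade

In this band the factors already past their corner are: zero at 0.525; net slope = 20 dB/decade.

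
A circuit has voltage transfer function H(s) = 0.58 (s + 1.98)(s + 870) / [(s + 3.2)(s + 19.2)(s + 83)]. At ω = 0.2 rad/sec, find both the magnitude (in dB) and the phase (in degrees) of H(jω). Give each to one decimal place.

|H| = -14.1 dB, ∠H = 1.5 deg

|j0.2 + 1.98| = √(0.2² + 1.98²) = 1.99
|j0.2 + 870| = √(0.2² + 870²) = 870
|j0.2 + 3.2| = √(0.2² + 3.2²) = 3.206
|j0.2 + 19.2| = √(0.2² + 19.2²) = 19.2
|j0.2 + 83| = √(0.2² + 83²) = 83
|H(j0.2)| = 0.58 × 1.99 × 870 / (3.206 × 19.2 × 83) = 0.19652
20 log₁₀(0.19652) = -14.13 dB
∠(j0.2 + 1.98) = arctan(0.2/1.98) = 5.77°
∠(j0.2 + 870) = arctan(0.2/870) = 0.01°
∠(j0.2 + 3.2) = arctan(0.2/3.2) = 3.58°
∠(j0.2 + 19.2) = arctan(0.2/19.2) = 0.60°
∠(j0.2 + 83) = arctan(0.2/83) = 0.14°
∠H(j0.2) = 5.77° + 0.01° − (3.58° + 0.60° + 0.14°) = 1.47°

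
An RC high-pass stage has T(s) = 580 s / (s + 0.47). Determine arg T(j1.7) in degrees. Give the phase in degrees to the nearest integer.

∠(j1.7) = 90.00°
∠(j1.7 + 0.47) = arctan(1.7/0.47) = 74.55°
∠T(j1.7) = 90.00° − 74.55° = 15.45°

15°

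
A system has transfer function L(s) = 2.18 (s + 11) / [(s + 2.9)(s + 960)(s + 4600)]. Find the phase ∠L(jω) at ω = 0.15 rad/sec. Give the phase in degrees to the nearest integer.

-2 deg

∠(j0.15 + 11) = arctan(0.15/11) = 0.78°
∠(j0.15 + 2.9) = arctan(0.15/2.9) = 2.96°
∠(j0.15 + 960) = arctan(0.15/960) = 0.01°
∠(j0.15 + 4600) = arctan(0.15/4600) = 0.00°
∠L(j0.15) = 0.78° − (2.96° + 0.01° + 0.00°) = -2.19°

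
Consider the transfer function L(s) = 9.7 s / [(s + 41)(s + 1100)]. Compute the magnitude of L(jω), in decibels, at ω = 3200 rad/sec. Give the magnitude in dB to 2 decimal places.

|j3200| = 3200
|j3200 + 41| = √(3200² + 41²) = 3200
|j3200 + 1100| = √(3200² + 1100²) = 3384
|L(j3200)| = 9.7 × 3200 / (3200 × 3384) = 0.0028664
20 log₁₀(0.0028664) = -50.853 dB

-50.85 dB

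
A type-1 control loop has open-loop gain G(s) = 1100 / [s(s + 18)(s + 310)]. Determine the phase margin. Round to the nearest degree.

89°

Gain crossover: |G(jω)| = 1 at ω ≈ 0.197 rad/s.
∠G(j0.197) = −90° − arctan(0.197/18) − arctan(0.197/310) ≈ -90.66°
PM = 180° + (-90.66°) = 89.34°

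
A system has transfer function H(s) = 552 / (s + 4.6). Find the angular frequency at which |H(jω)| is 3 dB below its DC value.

For a single-pole low-pass, the −3 dB point is at the pole: ω = 4.6 rad/sec.

4.6 rad/sec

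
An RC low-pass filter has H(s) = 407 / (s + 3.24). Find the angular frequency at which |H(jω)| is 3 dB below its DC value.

3.24 rad/s

For a single-pole low-pass, the −3 dB point is at the pole: ω = 3.24 rad/s.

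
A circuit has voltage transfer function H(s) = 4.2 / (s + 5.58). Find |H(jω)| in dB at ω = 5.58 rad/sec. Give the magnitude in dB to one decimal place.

-5.5 dB

|j5.58 + 5.58| = √(5.58² + 5.58²) = 7.891
|H(j5.58)| = 4.2 / 7.891 = 0.53223
20 log₁₀(0.53223) = -5.48 dB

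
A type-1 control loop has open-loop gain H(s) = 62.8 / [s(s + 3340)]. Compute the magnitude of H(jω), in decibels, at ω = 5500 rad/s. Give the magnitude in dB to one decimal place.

|j5500 + 3340| = √(5500² + 3340²) = 6435
|j5500| = 5500
|H(j5500)| = 62.8 / (6435 × 5500) = 1.7745e-06
20 log₁₀(1.7745e-06) = -115.02 dB

-115.0 dB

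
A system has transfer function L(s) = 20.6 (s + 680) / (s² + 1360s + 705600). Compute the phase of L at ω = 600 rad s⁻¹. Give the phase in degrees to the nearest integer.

∠(j600 + 680) = arctan(600/680) = 41.42°
∠[(j600)² + 1360(j600) + 705600] = ∠[3.456e+05 + j8.16e+05] = 67.05°
∠L(j600) = 41.42° − 67.05° = -25.62°

-26 deg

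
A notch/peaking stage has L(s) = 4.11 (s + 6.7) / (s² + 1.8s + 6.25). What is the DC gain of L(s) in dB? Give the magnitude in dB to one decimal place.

L(0) = 4.11 × 6.7 / 6.25 = 4.4059
20 log₁₀(4.4059) = 12.88 dB

12.9 dB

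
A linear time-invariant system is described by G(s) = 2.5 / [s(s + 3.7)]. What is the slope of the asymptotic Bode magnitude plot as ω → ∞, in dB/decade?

With 0 zeros and 2 poles, the high-frequency asymptotic slope is 20 × (0 − 2) = -40 dB/decade.

-40 dB/decade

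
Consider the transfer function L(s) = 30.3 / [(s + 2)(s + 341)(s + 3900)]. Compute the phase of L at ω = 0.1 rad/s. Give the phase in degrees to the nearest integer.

-3°

∠(j0.1 + 2) = arctan(0.1/2) = 2.86°
∠(j0.1 + 341) = arctan(0.1/341) = 0.02°
∠(j0.1 + 3900) = arctan(0.1/3900) = 0.00°
∠L(j0.1) = − (2.86° + 0.02° + 0.00°) = -2.88°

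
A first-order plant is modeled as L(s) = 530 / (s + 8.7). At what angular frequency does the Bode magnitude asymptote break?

8.7 rad s⁻¹

The single real pole at s = −8.7 gives a corner at ω = 8.7 rad s⁻¹.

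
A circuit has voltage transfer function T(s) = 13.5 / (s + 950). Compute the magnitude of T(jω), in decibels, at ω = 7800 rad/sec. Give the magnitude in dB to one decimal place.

|j7800 + 950| = √(7800² + 950²) = 7858
|T(j7800)| = 13.5 / 7858 = 0.0017181
20 log₁₀(0.0017181) = -55.30 dB

-55.3 dB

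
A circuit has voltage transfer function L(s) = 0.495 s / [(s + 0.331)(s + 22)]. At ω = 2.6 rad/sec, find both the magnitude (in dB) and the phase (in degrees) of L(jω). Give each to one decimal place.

|j2.6| = 2.6
|j2.6 + 0.331| = √(2.6² + 0.331²) = 2.621
|j2.6 + 22| = √(2.6² + 22²) = 22.15
|L(j2.6)| = 0.495 × 2.6 / (2.621 × 22.15) = 0.022166
20 log₁₀(0.022166) = -33.09 dB
∠(j2.6) = 90.00°
∠(j2.6 + 0.331) = arctan(2.6/0.331) = 82.74°
∠(j2.6 + 22) = arctan(2.6/22) = 6.74°
∠L(j2.6) = 90.00° − (82.74° + 6.74°) = 0.52°

|L| = -33.1 dB, ∠L = 0.5°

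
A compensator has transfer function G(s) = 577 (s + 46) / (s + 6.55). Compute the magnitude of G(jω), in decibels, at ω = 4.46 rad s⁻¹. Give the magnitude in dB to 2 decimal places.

|j4.46 + 46| = √(4.46² + 46²) = 46.22
|j4.46 + 6.55| = √(4.46² + 6.55²) = 7.924
|G(j4.46)| = 577 × 46.22 / 7.924 = 3365.2
20 log₁₀(3365.2) = 70.540 dB

70.54 dB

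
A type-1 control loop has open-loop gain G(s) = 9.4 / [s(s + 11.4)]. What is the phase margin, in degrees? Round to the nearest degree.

86°

Gain crossover: |G(jω)| = 1 at ω ≈ 0.822 rad/s.
∠G(j0.822) = −90° − arctan(0.822/11.4) ≈ -94.13°
PM = 180° + (-94.13°) = 85.87°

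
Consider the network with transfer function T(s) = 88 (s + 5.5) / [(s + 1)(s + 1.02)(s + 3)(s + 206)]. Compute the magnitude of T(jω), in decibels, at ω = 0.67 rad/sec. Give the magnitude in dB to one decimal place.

-5.6 dB

|j0.67 + 5.5| = √(0.67² + 5.5²) = 5.541
|j0.67 + 1| = √(0.67² + 1²) = 1.204
|j0.67 + 1.02| = √(0.67² + 1.02²) = 1.22
|j0.67 + 3| = √(0.67² + 3²) = 3.074
|j0.67 + 206| = √(0.67² + 206²) = 206
|T(j0.67)| = 88 × 5.541 / (1.204 × 1.22 × 3.074 × 206) = 0.52417
20 log₁₀(0.52417) = -5.61 dB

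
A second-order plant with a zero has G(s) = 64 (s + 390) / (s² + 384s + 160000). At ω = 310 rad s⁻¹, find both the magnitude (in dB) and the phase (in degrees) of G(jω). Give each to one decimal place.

|j310 + 390| = √(310² + 390²) = 498.2
|(j310)² + 384(j310) + 160000| = |63900 + j1.1904e+05| = 1.351e+05
|G(j310)| = 64 × 498.2 / 1.351e+05 = 0.236
20 log₁₀(0.236) = -12.54 dB
∠(j310 + 390) = arctan(310/390) = 38.48°
∠[(j310)² + 384(j310) + 160000] = ∠[63900 + j1.1904e+05] = 61.77°
∠G(j310) = 38.48° − 61.77° = -23.29°

|G| = -12.5 dB, ∠G = -23.3°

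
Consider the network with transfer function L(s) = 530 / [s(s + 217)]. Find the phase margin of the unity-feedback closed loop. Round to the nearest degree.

89 deg

Gain crossover: |L(jω)| = 1 at ω ≈ 2.44 rad/s.
∠L(j2.44) = −90° − arctan(2.44/217) ≈ -90.64°
PM = 180° + (-90.64°) = 89.36°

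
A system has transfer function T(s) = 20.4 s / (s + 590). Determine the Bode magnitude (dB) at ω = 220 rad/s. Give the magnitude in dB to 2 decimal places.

17.06 dB

|j220| = 220
|j220 + 590| = √(220² + 590²) = 629.7
|T(j220)| = 20.4 × 220 / 629.7 = 7.1274
20 log₁₀(7.1274) = 17.059 dB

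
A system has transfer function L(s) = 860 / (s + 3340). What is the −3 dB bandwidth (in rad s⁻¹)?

For a single-pole low-pass, the −3 dB point is at the pole: ω = 3340 rad s⁻¹.

3340 rad s⁻¹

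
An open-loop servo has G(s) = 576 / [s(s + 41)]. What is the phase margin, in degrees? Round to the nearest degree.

72°

Gain crossover: |G(jω)| = 1 at ω ≈ 13.4 rad/sec.
∠G(j13.4) = −90° − arctan(13.4/41) ≈ -108.05°
PM = 180° + (-108.05°) = 71.95°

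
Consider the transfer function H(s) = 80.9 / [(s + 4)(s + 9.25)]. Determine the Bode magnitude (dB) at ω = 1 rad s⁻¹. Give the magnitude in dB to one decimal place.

6.5 dB

|j1 + 4| = √(1² + 4²) = 4.123
|j1 + 9.25| = √(1² + 9.25²) = 9.304
|H(j1)| = 80.9 / (4.123 × 9.304) = 2.1089
20 log₁₀(2.1089) = 6.48 dB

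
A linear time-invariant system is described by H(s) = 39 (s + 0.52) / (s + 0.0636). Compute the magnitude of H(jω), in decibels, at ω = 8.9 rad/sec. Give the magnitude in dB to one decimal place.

|j8.9 + 0.52| = √(8.9² + 0.52²) = 8.915
|j8.9 + 0.0636| = √(8.9² + 0.0636²) = 8.9
|H(j8.9)| = 39 × 8.915 / 8.9 = 39.066
20 log₁₀(39.066) = 31.84 dB

31.8 dB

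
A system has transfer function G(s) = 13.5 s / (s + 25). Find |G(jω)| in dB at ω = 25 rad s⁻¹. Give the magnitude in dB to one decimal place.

|j25| = 25
|j25 + 25| = √(25² + 25²) = 35.36
|G(j25)| = 13.5 × 25 / 35.36 = 9.5459
20 log₁₀(9.5459) = 19.60 dB

19.6 dB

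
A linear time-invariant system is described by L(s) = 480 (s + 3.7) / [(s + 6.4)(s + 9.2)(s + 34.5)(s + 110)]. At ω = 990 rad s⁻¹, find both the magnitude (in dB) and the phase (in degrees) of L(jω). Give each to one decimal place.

|j990 + 3.7| = √(990² + 3.7²) = 990
|j990 + 6.4| = √(990² + 6.4²) = 990
|j990 + 9.2| = √(990² + 9.2²) = 990
|j990 + 34.5| = √(990² + 34.5²) = 990.6
|j990 + 110| = √(990² + 110²) = 996.1
|L(j990)| = 480 × 990 / (990 × 990 × 990.6 × 996.1) = 4.9134e-07
20 log₁₀(4.9134e-07) = -126.17 dB
∠(j990 + 3.7) = arctan(990/3.7) = 89.79°
∠(j990 + 6.4) = arctan(990/6.4) = 89.63°
∠(j990 + 9.2) = arctan(990/9.2) = 89.47°
∠(j990 + 34.5) = arctan(990/34.5) = 88.00°
∠(j990 + 110) = arctan(990/110) = 83.66°
∠L(j990) = 89.79° − (89.63° + 89.47° + 88.00° + 83.66°) = -260.98°

|L| = -126.2 dB, ∠L = -261.0°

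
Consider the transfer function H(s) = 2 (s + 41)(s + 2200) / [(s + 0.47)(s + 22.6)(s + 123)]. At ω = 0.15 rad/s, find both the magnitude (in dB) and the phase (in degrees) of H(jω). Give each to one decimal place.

|H| = 42.4 dB, ∠H = -17.9°

|j0.15 + 41| = √(0.15² + 41²) = 41
|j0.15 + 2200| = √(0.15² + 2200²) = 2200
|j0.15 + 0.47| = √(0.15² + 0.47²) = 0.4934
|j0.15 + 22.6| = √(0.15² + 22.6²) = 22.6
|j0.15 + 123| = √(0.15² + 123²) = 123
|H(j0.15)| = 2 × 41 × 2200 / (0.4934 × 22.6 × 123) = 131.54
20 log₁₀(131.54) = 42.38 dB
∠(j0.15 + 41) = arctan(0.15/41) = 0.21°
∠(j0.15 + 2200) = arctan(0.15/2200) = 0.00°
∠(j0.15 + 0.47) = arctan(0.15/0.47) = 17.70°
∠(j0.15 + 22.6) = arctan(0.15/22.6) = 0.38°
∠(j0.15 + 123) = arctan(0.15/123) = 0.07°
∠H(j0.15) = 0.21° + 0.00° − (17.70° + 0.38° + 0.07°) = -17.94°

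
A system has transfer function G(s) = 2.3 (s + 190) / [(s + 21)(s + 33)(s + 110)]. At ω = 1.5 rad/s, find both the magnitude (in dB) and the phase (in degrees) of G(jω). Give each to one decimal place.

|G| = -44.9 dB, ∠G = -7.0 deg

|j1.5 + 190| = √(1.5² + 190²) = 190
|j1.5 + 21| = √(1.5² + 21²) = 21.05
|j1.5 + 33| = √(1.5² + 33²) = 33.03
|j1.5 + 110| = √(1.5² + 110²) = 110
|G(j1.5)| = 2.3 × 190 / (21.05 × 33.03 × 110) = 0.0057118
20 log₁₀(0.0057118) = -44.86 dB
∠(j1.5 + 190) = arctan(1.5/190) = 0.45°
∠(j1.5 + 21) = arctan(1.5/21) = 4.09°
∠(j1.5 + 33) = arctan(1.5/33) = 2.60°
∠(j1.5 + 110) = arctan(1.5/110) = 0.78°
∠G(j1.5) = 0.45° − (4.09° + 2.60° + 0.78°) = -7.02°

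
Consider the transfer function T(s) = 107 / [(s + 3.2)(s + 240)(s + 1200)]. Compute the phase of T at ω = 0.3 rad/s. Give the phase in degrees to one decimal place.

∠(j0.3 + 3.2) = arctan(0.3/3.2) = 5.36°
∠(j0.3 + 240) = arctan(0.3/240) = 0.07°
∠(j0.3 + 1200) = arctan(0.3/1200) = 0.01°
∠T(j0.3) = − (5.36° + 0.07° + 0.01°) = -5.44°

-5.4°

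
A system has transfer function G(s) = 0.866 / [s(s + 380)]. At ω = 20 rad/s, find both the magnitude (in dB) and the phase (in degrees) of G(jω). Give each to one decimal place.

|G| = -78.9 dB, ∠G = -93.0 deg

|j20 + 380| = √(20² + 380²) = 380.5
|j20| = 20
|G(j20)| = 0.866 / (380.5 × 20) = 0.00011379
20 log₁₀(0.00011379) = -78.88 dB
∠(j20 + 380) = arctan(20/380) = 3.01°
∠(j20) = 90.00°
∠G(j20) = − (3.01° + 90.00°) = -93.01°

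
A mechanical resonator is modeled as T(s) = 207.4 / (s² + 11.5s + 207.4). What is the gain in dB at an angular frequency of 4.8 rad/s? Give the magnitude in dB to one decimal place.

0.6 dB

|(j4.8)² + 11.5(j4.8) + 207.4| = |184.36 + j55.2| = 192.4
|T(j4.8)| = 207.4 / 192.4 = 1.0777
20 log₁₀(1.0777) = 0.65 dB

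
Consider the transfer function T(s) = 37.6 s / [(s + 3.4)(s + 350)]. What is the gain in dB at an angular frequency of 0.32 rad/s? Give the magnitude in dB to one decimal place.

-39.9 dB

|j0.32| = 0.32
|j0.32 + 3.4| = √(0.32² + 3.4²) = 3.415
|j0.32 + 350| = √(0.32² + 350²) = 350
|T(j0.32)| = 37.6 × 0.32 / (3.415 × 350) = 0.010066
20 log₁₀(0.010066) = -39.94 dB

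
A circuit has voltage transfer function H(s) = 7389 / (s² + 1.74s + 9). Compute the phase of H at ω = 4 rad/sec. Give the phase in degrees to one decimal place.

∠[(j4)² + 1.74(j4) + 9] = ∠[-7 + j6.96] = 135.16°
∠H(j4) = −135.16° = -135.16°

-135.2°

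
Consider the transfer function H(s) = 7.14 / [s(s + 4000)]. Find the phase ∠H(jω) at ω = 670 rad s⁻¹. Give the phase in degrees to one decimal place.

-99.5°

∠(j670 + 4000) = arctan(670/4000) = 9.51°
∠(j670) = 90.00°
∠H(j670) = − (9.51° + 90.00°) = -99.51°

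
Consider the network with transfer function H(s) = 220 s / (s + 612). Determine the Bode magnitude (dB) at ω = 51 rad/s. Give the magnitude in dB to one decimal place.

25.2 dB

|j51| = 51
|j51 + 612| = √(51² + 612²) = 614.1
|H(j51)| = 220 × 51 / 614.1 = 18.27
20 log₁₀(18.27) = 25.23 dB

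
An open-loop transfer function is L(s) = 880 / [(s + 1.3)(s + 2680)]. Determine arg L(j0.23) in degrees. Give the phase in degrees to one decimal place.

∠(j0.23 + 1.3) = arctan(0.23/1.3) = 10.03°
∠(j0.23 + 2680) = arctan(0.23/2680) = 0.00°
∠L(j0.23) = − (10.03° + 0.00°) = -10.04°

-10.0°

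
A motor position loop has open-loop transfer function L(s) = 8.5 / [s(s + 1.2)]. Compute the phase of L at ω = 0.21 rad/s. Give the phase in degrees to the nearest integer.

∠(j0.21 + 1.2) = arctan(0.21/1.2) = 9.93°
∠(j0.21) = 90.00°
∠L(j0.21) = − (9.93° + 90.00°) = -99.93°

-100°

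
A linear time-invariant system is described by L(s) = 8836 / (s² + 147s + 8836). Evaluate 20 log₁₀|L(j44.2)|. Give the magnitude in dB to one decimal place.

|(j44.2)² + 147(j44.2) + 8836| = |6882.4 + j6497.4| = 9465
|L(j44.2)| = 8836 / 9465 = 0.93356
20 log₁₀(0.93356) = -0.60 dB

-0.6 dB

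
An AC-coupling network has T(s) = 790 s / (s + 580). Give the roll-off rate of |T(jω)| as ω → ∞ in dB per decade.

0 dB/decade

With 1 zero and 1 pole, the high-frequency asymptotic slope is 20 × (1 − 1) = 0 dB/decade.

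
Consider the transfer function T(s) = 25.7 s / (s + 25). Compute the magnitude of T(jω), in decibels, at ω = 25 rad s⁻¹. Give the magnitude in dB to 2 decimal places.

25.19 dB

|j25| = 25
|j25 + 25| = √(25² + 25²) = 35.36
|T(j25)| = 25.7 × 25 / 35.36 = 18.173
20 log₁₀(18.173) = 25.188 dB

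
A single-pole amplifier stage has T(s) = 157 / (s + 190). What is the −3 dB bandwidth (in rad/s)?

For a single-pole low-pass, the −3 dB point is at the pole: ω = 190 rad/s.

190 rad/s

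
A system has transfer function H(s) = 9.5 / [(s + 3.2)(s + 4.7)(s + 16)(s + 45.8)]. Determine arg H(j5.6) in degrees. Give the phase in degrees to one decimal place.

-136.5°

∠(j5.6 + 3.2) = arctan(5.6/3.2) = 60.26°
∠(j5.6 + 4.7) = arctan(5.6/4.7) = 49.99°
∠(j5.6 + 16) = arctan(5.6/16) = 19.29°
∠(j5.6 + 45.8) = arctan(5.6/45.8) = 6.97°
∠H(j5.6) = − (60.26° + 49.99° + 19.29° + 6.97°) = -136.51°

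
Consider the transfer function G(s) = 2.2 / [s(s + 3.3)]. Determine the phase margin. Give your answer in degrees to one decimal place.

Gain crossover: |G(jω)| = 1 at ω ≈ 0.654 rad/s.
∠G(j0.654) = −90° − arctan(0.654/3.3) ≈ -101.21°
PM = 180° + (-101.21°) = 78.79°

78.8°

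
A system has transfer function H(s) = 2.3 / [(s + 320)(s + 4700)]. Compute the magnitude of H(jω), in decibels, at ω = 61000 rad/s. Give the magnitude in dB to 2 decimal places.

-184.20 dB

|j61000 + 320| = √(61000² + 320²) = 6.1e+04
|j61000 + 4700| = √(61000² + 4700²) = 6.118e+04
|H(j61000)| = 2.3 / (6.1e+04 × 6.118e+04) = 6.1628e-10
20 log₁₀(6.1628e-10) = -184.204 dB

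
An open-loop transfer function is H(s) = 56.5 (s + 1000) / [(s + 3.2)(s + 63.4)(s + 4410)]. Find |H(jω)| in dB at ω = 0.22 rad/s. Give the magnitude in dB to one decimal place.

|j0.22 + 1000| = √(0.22² + 1000²) = 1000
|j0.22 + 3.2| = √(0.22² + 3.2²) = 3.208
|j0.22 + 63.4| = √(0.22² + 63.4²) = 63.4
|j0.22 + 4410| = √(0.22² + 4410²) = 4410
|H(j0.22)| = 56.5 × 1000 / (3.208 × 63.4 × 4410) = 0.063001
20 log₁₀(0.063001) = -24.01 dB

-24.0 dB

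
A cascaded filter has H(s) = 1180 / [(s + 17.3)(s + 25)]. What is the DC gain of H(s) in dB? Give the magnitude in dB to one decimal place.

H(0) = 1180 / (17.3 × 25) = 2.7283
20 log₁₀(2.7283) = 8.72 dB

8.7 dB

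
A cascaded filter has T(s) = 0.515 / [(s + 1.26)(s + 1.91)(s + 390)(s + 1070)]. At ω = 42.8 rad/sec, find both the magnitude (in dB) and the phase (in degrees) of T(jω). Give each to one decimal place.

|j42.8 + 1.26| = √(42.8² + 1.26²) = 42.82
|j42.8 + 1.91| = √(42.8² + 1.91²) = 42.84
|j42.8 + 390| = √(42.8² + 390²) = 392.3
|j42.8 + 1070| = √(42.8² + 1070²) = 1071
|T(j42.8)| = 0.515 / (42.82 × 42.84 × 392.3 × 1071) = 6.682e-10
20 log₁₀(6.682e-10) = -183.50 dB
∠(j42.8 + 1.26) = arctan(42.8/1.26) = 88.31°
∠(j42.8 + 1.91) = arctan(42.8/1.91) = 87.44°
∠(j42.8 + 390) = arctan(42.8/390) = 6.26°
∠(j42.8 + 1070) = arctan(42.8/1070) = 2.29°
∠T(j42.8) = − (88.31° + 87.44° + 6.26° + 2.29°) = -184.31°

|T| = -183.5 dB, ∠T = -184.3°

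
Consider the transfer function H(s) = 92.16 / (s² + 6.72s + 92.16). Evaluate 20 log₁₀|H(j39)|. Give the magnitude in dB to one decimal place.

-24.0 dB

|(j39)² + 6.72(j39) + 92.16| = |-1428.8 + j262.08| = 1453
|H(j39)| = 92.16 / 1453 = 0.063442
20 log₁₀(0.063442) = -23.95 dB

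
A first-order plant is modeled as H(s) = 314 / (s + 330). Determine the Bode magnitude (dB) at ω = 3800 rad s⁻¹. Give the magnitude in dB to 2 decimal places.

|j3800 + 330| = √(3800² + 330²) = 3814
|H(j3800)| = 314 / 3814 = 0.082322
20 log₁₀(0.082322) = -21.690 dB

-21.69 dB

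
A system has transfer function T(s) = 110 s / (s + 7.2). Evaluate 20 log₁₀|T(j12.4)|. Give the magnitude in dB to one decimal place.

|j12.4| = 12.4
|j12.4 + 7.2| = √(12.4² + 7.2²) = 14.34
|T(j12.4)| = 110 × 12.4 / 14.34 = 95.127
20 log₁₀(95.127) = 39.57 dB

39.6 dB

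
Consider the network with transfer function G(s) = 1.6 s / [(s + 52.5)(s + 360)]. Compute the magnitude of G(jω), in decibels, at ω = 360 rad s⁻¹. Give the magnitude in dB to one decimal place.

-50.1 dB

|j360| = 360
|j360 + 52.5| = √(360² + 52.5²) = 363.8
|j360 + 360| = √(360² + 360²) = 509.1
|G(j360)| = 1.6 × 360 / (363.8 × 509.1) = 0.0031098
20 log₁₀(0.0031098) = -50.15 dB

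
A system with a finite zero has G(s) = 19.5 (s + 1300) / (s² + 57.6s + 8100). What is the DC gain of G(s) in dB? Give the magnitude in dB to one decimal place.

9.9 dB

G(0) = 19.5 × 1300 / 8100 = 3.1296
20 log₁₀(3.1296) = 9.91 dB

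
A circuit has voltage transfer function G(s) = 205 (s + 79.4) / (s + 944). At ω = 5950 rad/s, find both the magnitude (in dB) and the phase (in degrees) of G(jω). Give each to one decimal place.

|j5950 + 79.4| = √(5950² + 79.4²) = 5951
|j5950 + 944| = √(5950² + 944²) = 6024
|G(j5950)| = 205 × 5951 / 6024 = 202.49
20 log₁₀(202.49) = 46.13 dB
∠(j5950 + 79.4) = arctan(5950/79.4) = 89.24°
∠(j5950 + 944) = arctan(5950/944) = 80.98°
∠G(j5950) = 89.24° − 80.98° = 8.25°

|G| = 46.1 dB, ∠G = 8.3°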